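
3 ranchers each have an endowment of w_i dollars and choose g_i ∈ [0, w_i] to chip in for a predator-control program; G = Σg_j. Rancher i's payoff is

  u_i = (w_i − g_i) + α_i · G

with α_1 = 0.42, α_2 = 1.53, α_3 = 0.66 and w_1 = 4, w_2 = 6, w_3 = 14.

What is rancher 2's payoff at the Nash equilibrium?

∂u_i/∂g_i = α_i − 1, so rancher i contributes w_i if α_i > 1, else 0.
α_i > 1 for i ∈ {2}; NE contributions (0, 6, 0), G = 6.
u_2 = (6 − 6) + 1.53·6 = 9.18.

9.18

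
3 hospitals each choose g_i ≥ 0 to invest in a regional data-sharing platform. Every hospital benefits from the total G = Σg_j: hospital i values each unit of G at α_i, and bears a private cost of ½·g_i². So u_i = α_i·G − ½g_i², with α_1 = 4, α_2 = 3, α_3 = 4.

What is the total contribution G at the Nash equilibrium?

Hospital i's FOC: ∂u_i/∂g_i = α_i − g_i = 0, so g_i* = α_i.
NE contributions = (4, 3, 4); G = 11.

11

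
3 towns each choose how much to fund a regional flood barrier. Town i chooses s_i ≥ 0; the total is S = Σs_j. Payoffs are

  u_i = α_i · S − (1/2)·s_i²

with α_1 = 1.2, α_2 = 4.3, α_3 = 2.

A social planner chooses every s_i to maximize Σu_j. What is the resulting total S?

22.5

Planner FOC: ∂(Σu_j)/∂s_i = (Σα_j) − s_i = 0, so s_i^SO = Σα_j = 7.5 for every i; S^SO = 22.5.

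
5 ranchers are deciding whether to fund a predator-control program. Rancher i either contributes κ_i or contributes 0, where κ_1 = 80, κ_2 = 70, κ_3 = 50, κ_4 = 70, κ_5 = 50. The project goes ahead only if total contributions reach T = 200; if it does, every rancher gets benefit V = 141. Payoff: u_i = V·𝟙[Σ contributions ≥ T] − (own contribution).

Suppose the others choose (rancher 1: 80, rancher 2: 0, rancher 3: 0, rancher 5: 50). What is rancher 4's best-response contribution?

Others' total = 130. Contributing 70 brings total to 200 ≥ 200: gain V − κ_4 = 71.
Best response: 70.

70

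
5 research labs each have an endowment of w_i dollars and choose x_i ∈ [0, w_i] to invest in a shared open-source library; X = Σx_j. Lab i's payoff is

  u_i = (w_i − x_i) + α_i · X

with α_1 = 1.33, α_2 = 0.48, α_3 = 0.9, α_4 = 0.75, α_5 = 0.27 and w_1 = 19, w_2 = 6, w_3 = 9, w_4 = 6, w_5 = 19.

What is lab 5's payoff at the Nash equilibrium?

∂u_i/∂x_i = α_i − 1, so lab i contributes w_i if α_i > 1, else 0.
α_i > 1 for i ∈ {1}; NE contributions (19, 0, 0, 0, 0), X = 19.
u_5 = (19 − 0) + 0.27·19 = 24.13.

24.13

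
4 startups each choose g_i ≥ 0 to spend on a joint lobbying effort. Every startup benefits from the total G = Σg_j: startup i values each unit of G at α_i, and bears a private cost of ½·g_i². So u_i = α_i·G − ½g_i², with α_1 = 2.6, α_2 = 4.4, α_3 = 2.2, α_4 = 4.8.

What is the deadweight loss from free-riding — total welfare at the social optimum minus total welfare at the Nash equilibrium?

Startup i's FOC: ∂u_i/∂g_i = α_i − g_i = 0, so g_i* = α_i.
NE contributions = (2.6, 4.4, 2.2, 4.8); G = 14.
W^NE = (Σα)·G − ½Σα_i² = 14² − ½·54 = 169.
Planner sets g_i = Σα_j = 14 for every i, so G^SO = 4·14 = 56.
W^SO = (Σα)·G^SO − ½·4·(Σα)² = (4/2)·14² = 392.
Deadweight loss = W^SO − W^NE = 223.

223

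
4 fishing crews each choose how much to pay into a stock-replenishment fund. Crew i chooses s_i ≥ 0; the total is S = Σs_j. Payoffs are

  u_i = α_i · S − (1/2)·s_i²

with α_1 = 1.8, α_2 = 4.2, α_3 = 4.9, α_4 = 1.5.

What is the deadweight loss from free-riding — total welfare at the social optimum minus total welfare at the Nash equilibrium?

177.33

Crew i's FOC: ∂u_i/∂s_i = α_i − s_i = 0, so s_i* = α_i.
NE contributions = (1.8, 4.2, 4.9, 1.5); S = 12.4.
W^NE = (Σα)·S − ½Σα_i² = 12.4² − ½·47.14 = 130.19.
Planner sets s_i = Σα_j = 12.4 for every i, so S^SO = 4·12.4 = 49.6.
W^SO = (Σα)·S^SO − ½·4·(Σα)² = (4/2)·12.4² = 307.52.
Deadweight loss = W^SO − W^NE = 177.33.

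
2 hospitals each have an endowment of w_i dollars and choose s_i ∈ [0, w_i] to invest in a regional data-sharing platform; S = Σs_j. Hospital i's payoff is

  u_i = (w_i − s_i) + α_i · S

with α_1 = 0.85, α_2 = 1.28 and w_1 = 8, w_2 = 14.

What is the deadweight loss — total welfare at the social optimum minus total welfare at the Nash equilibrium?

∂u_i/∂s_i = α_i − 1, so hospital i contributes w_i if α_i > 1, else 0.
α_i > 1 for i ∈ {2}; NE contributions (0, 14), S = 14.
W^NE = Σw_i − S^NE + (Σα_i)·S^NE = 22 + 1.13·14 = 37.82.
Planner: ∂(Σu_j)/∂s_i = Σα_j − 1 = 1.13 > 0, so everyone contributes w_i; S^SO = 22, W^SO = 22 + 1.13·22 = 46.86.
Deadweight loss = 9.04.

9.04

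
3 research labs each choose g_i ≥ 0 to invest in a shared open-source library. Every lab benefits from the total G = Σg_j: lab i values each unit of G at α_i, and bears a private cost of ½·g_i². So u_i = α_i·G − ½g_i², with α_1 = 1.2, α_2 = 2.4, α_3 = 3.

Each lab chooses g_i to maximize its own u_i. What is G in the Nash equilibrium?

6.6

Lab i's FOC: ∂u_i/∂g_i = α_i − g_i = 0, so g_i* = α_i.
NE contributions = (1.2, 2.4, 3); G = 6.6.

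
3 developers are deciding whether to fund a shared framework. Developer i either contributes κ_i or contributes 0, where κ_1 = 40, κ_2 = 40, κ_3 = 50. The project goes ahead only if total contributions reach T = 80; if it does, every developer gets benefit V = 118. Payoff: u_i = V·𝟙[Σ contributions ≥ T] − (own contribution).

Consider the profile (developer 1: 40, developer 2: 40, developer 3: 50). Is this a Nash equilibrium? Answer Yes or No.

No

Total = 130 ≥ 80: provided.
Developer 1 (pledges 40, payoff 78): dropping to 0 → total 90, payoff 118. Profitable deviation.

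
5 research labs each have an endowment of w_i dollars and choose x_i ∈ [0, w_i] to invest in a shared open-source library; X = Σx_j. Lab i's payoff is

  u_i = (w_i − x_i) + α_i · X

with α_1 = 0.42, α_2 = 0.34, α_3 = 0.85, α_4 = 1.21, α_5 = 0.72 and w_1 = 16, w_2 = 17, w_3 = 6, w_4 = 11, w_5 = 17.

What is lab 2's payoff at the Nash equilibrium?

20.74

∂u_i/∂x_i = α_i − 1, so lab i contributes w_i if α_i > 1, else 0.
α_i > 1 for i ∈ {4}; NE contributions (0, 0, 0, 11, 0), X = 11.
u_2 = (17 − 0) + 0.34·11 = 20.74.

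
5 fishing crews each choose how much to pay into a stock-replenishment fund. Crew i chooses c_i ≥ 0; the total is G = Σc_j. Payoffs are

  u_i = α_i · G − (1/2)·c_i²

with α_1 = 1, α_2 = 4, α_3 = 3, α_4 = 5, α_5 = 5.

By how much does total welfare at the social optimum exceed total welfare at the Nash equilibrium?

Crew i's FOC: ∂u_i/∂c_i = α_i − c_i = 0, so c_i* = α_i.
NE contributions = (1, 4, 3, 5, 5); G = 18.
W^NE = (Σα)·G − ½Σα_i² = 18² − ½·76 = 286.
Planner sets c_i = Σα_j = 18 for every i, so G^SO = 5·18 = 90.
W^SO = (Σα)·G^SO − ½·5·(Σα)² = (5/2)·18² = 810.
Deadweight loss = W^SO − W^NE = 524.

524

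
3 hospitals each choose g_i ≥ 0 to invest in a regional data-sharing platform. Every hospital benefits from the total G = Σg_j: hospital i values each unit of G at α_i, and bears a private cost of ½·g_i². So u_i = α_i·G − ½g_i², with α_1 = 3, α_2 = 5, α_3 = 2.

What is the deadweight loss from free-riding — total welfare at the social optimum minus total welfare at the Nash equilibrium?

69

Hospital i's FOC: ∂u_i/∂g_i = α_i − g_i = 0, so g_i* = α_i.
NE contributions = (3, 5, 2); G = 10.
W^NE = (Σα)·G − ½Σα_i² = 10² − ½·38 = 81.
Planner sets g_i = Σα_j = 10 for every i, so G^SO = 3·10 = 30.
W^SO = (Σα)·G^SO − ½·3·(Σα)² = (3/2)·10² = 150.
Deadweight loss = W^SO − W^NE = 69.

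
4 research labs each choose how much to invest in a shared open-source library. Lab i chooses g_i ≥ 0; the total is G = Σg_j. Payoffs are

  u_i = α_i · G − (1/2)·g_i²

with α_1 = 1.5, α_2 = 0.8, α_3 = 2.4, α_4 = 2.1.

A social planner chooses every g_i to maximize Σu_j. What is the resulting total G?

Planner FOC: ∂(Σu_j)/∂g_i = (Σα_j) − g_i = 0, so g_i^SO = Σα_j = 6.8 for every i; G^SO = 27.2.

27.2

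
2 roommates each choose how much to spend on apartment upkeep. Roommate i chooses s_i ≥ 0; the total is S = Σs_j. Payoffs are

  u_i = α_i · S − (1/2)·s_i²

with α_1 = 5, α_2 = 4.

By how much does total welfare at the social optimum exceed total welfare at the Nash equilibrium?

20.5

Roommate i's FOC: ∂u_i/∂s_i = α_i − s_i = 0, so s_i* = α_i.
NE contributions = (5, 4); S = 9.
W^NE = (Σα)·S − ½Σα_i² = 9² − ½·41 = 60.5.
Planner sets s_i = Σα_j = 9 for every i, so S^SO = 2·9 = 18.
W^SO = (Σα)·S^SO − ½·2·(Σα)² = (2/2)·9² = 81.
Deadweight loss = W^SO − W^NE = 20.5.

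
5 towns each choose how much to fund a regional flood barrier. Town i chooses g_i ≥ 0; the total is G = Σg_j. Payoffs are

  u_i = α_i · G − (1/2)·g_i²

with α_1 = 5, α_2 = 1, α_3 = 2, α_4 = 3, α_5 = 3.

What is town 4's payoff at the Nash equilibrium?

37.5

Town i's FOC: ∂u_i/∂g_i = α_i − g_i = 0, so g_i* = α_i.
NE contributions = (5, 1, 2, 3, 3); G = 14.
u_4 = α_4·G − ½·(g_4)² = 3·14 − ½·3² = 37.5.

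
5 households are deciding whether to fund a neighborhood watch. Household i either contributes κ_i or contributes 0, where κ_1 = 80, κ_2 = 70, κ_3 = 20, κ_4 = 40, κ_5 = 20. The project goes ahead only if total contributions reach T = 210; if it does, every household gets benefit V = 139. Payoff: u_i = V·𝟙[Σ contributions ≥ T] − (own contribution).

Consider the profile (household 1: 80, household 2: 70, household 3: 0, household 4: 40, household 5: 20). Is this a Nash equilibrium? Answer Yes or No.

Total = 210 ≥ 210: provided.
Household 1 (pledges 80, payoff 59): dropping to 0 → total 130, payoff 0. No gain.
Household 2 (pledges 70, payoff 69): dropping to 0 → total 140, payoff 0. No gain.
Household 3 (pledges 0, payoff 139): pledging 20 → total 230, payoff 119. No gain.
Household 4 (pledges 40, payoff 99): dropping to 0 → total 170, payoff 0. No gain.
Household 5 (pledges 20, payoff 119): dropping to 0 → total 190, payoff 0. No gain.

Yes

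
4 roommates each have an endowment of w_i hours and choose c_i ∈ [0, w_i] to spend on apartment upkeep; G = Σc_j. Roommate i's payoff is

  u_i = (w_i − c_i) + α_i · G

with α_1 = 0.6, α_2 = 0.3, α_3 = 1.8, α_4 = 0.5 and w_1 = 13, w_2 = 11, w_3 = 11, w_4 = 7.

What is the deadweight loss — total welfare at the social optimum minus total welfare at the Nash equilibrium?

68.2

∂u_i/∂c_i = α_i − 1, so roommate i contributes w_i if α_i > 1, else 0.
α_i > 1 for i ∈ {3}; NE contributions (0, 0, 11, 0), G = 11.
W^NE = Σw_i − G^NE + (Σα_i)·G^NE = 42 + 2.2·11 = 66.2.
Planner: ∂(Σu_j)/∂c_i = Σα_j − 1 = 2.2 > 0, so everyone contributes w_i; G^SO = 42, W^SO = 42 + 2.2·42 = 134.4.
Deadweight loss = 68.2.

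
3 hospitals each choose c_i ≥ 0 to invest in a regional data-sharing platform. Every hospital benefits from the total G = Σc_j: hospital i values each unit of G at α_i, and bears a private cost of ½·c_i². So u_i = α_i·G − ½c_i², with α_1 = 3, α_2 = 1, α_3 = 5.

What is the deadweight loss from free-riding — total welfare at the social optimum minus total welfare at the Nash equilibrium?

Hospital i's FOC: ∂u_i/∂c_i = α_i − c_i = 0, so c_i* = α_i.
NE contributions = (3, 1, 5); G = 9.
W^NE = (Σα)·G − ½Σα_i² = 9² − ½·35 = 63.5.
Planner sets c_i = Σα_j = 9 for every i, so G^SO = 3·9 = 27.
W^SO = (Σα)·G^SO − ½·3·(Σα)² = (3/2)·9² = 121.5.
Deadweight loss = W^SO − W^NE = 58.

58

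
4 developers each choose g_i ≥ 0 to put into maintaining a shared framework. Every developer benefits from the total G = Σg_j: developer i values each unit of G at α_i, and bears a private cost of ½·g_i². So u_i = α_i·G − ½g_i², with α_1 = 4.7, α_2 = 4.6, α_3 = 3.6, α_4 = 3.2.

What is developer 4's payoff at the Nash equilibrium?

46.4

Developer i's FOC: ∂u_i/∂g_i = α_i − g_i = 0, so g_i* = α_i.
NE contributions = (4.7, 4.6, 3.6, 3.2); G = 16.1.
u_4 = α_4·G − ½·(g_4)² = 3.2·16.1 − ½·3.2² = 46.4.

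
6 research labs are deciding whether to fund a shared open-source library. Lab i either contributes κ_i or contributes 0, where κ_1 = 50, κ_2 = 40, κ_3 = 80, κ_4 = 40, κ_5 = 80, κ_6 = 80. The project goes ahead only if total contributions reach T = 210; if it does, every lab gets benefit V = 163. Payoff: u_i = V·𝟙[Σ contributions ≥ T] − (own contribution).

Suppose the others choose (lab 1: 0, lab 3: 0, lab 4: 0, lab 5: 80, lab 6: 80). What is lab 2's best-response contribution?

0

Others' total = 160. Even contributing 40 gives 200 < 210: no benefit either way.
Best response: 0.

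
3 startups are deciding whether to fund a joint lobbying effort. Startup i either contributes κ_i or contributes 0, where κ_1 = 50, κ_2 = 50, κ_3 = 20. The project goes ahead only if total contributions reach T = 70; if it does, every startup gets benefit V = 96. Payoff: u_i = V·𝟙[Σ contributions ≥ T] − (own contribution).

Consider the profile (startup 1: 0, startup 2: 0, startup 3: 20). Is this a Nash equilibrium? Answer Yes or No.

Total = 20 < 70: not provided.
Startup 1 (pledges 0, payoff 0): pledging 50 → total 70, payoff 46. Profitable deviation.

No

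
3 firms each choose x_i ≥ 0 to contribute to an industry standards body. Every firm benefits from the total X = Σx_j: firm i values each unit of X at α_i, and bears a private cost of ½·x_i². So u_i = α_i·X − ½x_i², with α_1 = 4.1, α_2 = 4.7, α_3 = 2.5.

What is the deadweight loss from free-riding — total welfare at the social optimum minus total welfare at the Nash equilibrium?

86.42

Firm i's FOC: ∂u_i/∂x_i = α_i − x_i = 0, so x_i* = α_i.
NE contributions = (4.1, 4.7, 2.5); X = 11.3.
W^NE = (Σα)·X − ½Σα_i² = 11.3² − ½·45.15 = 105.115.
Planner sets x_i = Σα_j = 11.3 for every i, so X^SO = 3·11.3 = 33.9.
W^SO = (Σα)·X^SO − ½·3·(Σα)² = (3/2)·11.3² = 191.535.
Deadweight loss = W^SO − W^NE = 86.42.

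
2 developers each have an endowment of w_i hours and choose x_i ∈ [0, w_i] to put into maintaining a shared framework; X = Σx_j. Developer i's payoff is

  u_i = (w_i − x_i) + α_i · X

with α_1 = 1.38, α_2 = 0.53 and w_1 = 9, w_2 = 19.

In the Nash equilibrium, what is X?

9

∂u_i/∂x_i = α_i − 1, so developer i contributes w_i if α_i > 1, else 0.
α_i > 1 for i ∈ {1}; NE contributions (9, 0), X = 9.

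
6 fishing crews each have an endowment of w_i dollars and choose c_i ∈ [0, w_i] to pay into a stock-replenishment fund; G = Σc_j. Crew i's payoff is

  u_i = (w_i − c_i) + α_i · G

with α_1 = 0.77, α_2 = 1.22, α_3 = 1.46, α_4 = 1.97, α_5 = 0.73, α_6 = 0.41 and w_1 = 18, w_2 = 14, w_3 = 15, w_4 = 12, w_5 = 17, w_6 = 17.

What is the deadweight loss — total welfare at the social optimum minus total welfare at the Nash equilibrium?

289.12

∂u_i/∂c_i = α_i − 1, so crew i contributes w_i if α_i > 1, else 0.
α_i > 1 for i ∈ {2, 3, 4}; NE contributions (0, 14, 15, 12, 0, 0), G = 41.
W^NE = Σw_i − G^NE + (Σα_i)·G^NE = 93 + 5.56·41 = 320.96.
Planner: ∂(Σu_j)/∂c_i = Σα_j − 1 = 5.56 > 0, so everyone contributes w_i; G^SO = 93, W^SO = 93 + 5.56·93 = 610.08.
Deadweight loss = 289.12.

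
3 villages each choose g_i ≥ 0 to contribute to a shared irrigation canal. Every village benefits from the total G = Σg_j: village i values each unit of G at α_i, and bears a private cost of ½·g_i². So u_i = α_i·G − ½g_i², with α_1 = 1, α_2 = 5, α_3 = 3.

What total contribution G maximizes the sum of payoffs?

Planner FOC: ∂(Σu_j)/∂g_i = (Σα_j) − g_i = 0, so g_i^SO = Σα_j = 9 for every i; G^SO = 27.

27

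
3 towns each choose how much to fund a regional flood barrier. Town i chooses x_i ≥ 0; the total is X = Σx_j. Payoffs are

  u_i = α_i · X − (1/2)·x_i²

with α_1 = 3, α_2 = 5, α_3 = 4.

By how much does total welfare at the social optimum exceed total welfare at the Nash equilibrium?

Town i's FOC: ∂u_i/∂x_i = α_i − x_i = 0, so x_i* = α_i.
NE contributions = (3, 5, 4); X = 12.
W^NE = (Σα)·X − ½Σα_i² = 12² − ½·50 = 119.
Planner sets x_i = Σα_j = 12 for every i, so X^SO = 3·12 = 36.
W^SO = (Σα)·X^SO − ½·3·(Σα)² = (3/2)·12² = 216.
Deadweight loss = W^SO − W^NE = 97.

97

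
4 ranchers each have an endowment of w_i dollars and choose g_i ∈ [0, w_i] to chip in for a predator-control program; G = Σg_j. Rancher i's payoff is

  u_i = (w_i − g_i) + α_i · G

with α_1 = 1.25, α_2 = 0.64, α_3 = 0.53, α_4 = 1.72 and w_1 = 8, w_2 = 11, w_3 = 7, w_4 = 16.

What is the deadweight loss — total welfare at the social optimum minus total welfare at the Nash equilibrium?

∂u_i/∂g_i = α_i − 1, so rancher i contributes w_i if α_i > 1, else 0.
α_i > 1 for i ∈ {1, 4}; NE contributions (8, 0, 0, 16), G = 24.
W^NE = Σw_i − G^NE + (Σα_i)·G^NE = 42 + 3.14·24 = 117.36.
Planner: ∂(Σu_j)/∂g_i = Σα_j − 1 = 3.14 > 0, so everyone contributes w_i; G^SO = 42, W^SO = 42 + 3.14·42 = 173.88.
Deadweight loss = 56.52.

56.52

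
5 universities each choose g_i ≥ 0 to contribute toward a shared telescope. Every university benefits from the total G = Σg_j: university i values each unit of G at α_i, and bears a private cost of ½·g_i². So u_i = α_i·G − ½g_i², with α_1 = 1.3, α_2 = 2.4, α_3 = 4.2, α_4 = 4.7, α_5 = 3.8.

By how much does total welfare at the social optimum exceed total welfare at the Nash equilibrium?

434.25

University i's FOC: ∂u_i/∂g_i = α_i − g_i = 0, so g_i* = α_i.
NE contributions = (1.3, 2.4, 4.2, 4.7, 3.8); G = 16.4.
W^NE = (Σα)·G − ½Σα_i² = 16.4² − ½·61.62 = 238.15.
Planner sets g_i = Σα_j = 16.4 for every i, so G^SO = 5·16.4 = 82.
W^SO = (Σα)·G^SO − ½·5·(Σα)² = (5/2)·16.4² = 672.4.
Deadweight loss = W^SO − W^NE = 434.25.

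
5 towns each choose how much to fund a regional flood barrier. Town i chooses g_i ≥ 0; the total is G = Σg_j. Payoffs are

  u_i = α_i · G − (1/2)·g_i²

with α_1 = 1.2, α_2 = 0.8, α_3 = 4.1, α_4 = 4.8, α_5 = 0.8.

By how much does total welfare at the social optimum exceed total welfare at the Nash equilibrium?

Town i's FOC: ∂u_i/∂g_i = α_i − g_i = 0, so g_i* = α_i.
NE contributions = (1.2, 0.8, 4.1, 4.8, 0.8); G = 11.7.
W^NE = (Σα)·G − ½Σα_i² = 11.7² − ½·42.57 = 115.605.
Planner sets g_i = Σα_j = 11.7 for every i, so G^SO = 5·11.7 = 58.5.
W^SO = (Σα)·G^SO − ½·5·(Σα)² = (5/2)·11.7² = 342.225.
Deadweight loss = W^SO − W^NE = 226.62.

226.62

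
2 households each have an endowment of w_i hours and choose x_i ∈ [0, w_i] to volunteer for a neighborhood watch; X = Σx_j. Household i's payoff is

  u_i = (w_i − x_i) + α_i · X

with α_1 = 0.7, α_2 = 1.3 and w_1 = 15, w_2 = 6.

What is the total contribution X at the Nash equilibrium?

∂u_i/∂x_i = α_i − 1, so household i contributes w_i if α_i > 1, else 0.
α_i > 1 for i ∈ {2}; NE contributions (0, 6), X = 6.

6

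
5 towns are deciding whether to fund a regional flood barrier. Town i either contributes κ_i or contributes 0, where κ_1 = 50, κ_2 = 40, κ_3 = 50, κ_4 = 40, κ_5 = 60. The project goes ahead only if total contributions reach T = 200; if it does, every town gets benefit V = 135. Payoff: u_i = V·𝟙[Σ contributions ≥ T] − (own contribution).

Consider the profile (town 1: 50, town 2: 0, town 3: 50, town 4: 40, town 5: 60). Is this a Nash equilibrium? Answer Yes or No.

Yes

Total = 200 ≥ 200: provided.
Town 1 (pledges 50, payoff 85): dropping to 0 → total 150, payoff 0. No gain.
Town 2 (pledges 0, payoff 135): pledging 40 → total 240, payoff 95. No gain.
Town 3 (pledges 50, payoff 85): dropping to 0 → total 150, payoff 0. No gain.
Town 4 (pledges 40, payoff 95): dropping to 0 → total 160, payoff 0. No gain.
Town 5 (pledges 60, payoff 75): dropping to 0 → total 140, payoff 0. No gain.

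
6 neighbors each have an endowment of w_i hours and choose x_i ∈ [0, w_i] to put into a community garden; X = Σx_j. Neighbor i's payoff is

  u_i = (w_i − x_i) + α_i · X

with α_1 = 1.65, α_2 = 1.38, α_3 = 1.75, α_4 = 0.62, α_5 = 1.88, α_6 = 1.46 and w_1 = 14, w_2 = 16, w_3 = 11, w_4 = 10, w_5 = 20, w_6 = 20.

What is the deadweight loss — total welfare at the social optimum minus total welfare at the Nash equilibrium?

77.4

∂u_i/∂x_i = α_i − 1, so neighbor i contributes w_i if α_i > 1, else 0.
α_i > 1 for i ∈ {1, 2, 3, 5, 6}; NE contributions (14, 16, 11, 0, 20, 20), X = 81.
W^NE = Σw_i − X^NE + (Σα_i)·X^NE = 91 + 7.74·81 = 717.94.
Planner: ∂(Σu_j)/∂x_i = Σα_j − 1 = 7.74 > 0, so everyone contributes w_i; X^SO = 91, W^SO = 91 + 7.74·91 = 795.34.
Deadweight loss = 77.4.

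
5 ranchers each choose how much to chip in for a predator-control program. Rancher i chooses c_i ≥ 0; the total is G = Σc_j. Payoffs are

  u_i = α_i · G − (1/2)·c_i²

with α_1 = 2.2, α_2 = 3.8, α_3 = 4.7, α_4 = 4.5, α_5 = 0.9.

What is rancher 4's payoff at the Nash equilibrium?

62.325

Rancher i's FOC: ∂u_i/∂c_i = α_i − c_i = 0, so c_i* = α_i.
NE contributions = (2.2, 3.8, 4.7, 4.5, 0.9); G = 16.1.
u_4 = α_4·G − ½·(c_4)² = 4.5·16.1 − ½·4.5² = 62.325.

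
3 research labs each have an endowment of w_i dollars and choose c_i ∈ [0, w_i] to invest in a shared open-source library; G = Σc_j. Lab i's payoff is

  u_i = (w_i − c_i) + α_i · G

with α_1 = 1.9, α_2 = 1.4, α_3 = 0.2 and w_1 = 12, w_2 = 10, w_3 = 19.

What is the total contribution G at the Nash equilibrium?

22

∂u_i/∂c_i = α_i − 1, so lab i contributes w_i if α_i > 1, else 0.
α_i > 1 for i ∈ {1, 2}; NE contributions (12, 10, 0), G = 22.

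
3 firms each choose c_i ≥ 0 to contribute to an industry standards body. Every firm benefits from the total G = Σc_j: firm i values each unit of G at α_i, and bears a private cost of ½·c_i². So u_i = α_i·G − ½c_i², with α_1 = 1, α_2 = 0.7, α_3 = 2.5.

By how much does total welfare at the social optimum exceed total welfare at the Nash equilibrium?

Firm i's FOC: ∂u_i/∂c_i = α_i − c_i = 0, so c_i* = α_i.
NE contributions = (1, 0.7, 2.5); G = 4.2.
W^NE = (Σα)·G − ½Σα_i² = 4.2² − ½·7.74 = 13.77.
Planner sets c_i = Σα_j = 4.2 for every i, so G^SO = 3·4.2 = 12.6.
W^SO = (Σα)·G^SO − ½·3·(Σα)² = (3/2)·4.2² = 26.46.
Deadweight loss = W^SO − W^NE = 12.69.

12.69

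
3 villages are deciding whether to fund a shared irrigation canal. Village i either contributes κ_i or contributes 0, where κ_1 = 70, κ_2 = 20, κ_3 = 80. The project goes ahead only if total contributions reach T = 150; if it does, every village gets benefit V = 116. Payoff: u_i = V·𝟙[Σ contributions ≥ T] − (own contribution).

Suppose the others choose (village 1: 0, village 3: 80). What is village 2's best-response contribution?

Others' total = 80. Even contributing 20 gives 100 < 150: no benefit either way.
Best response: 0.

0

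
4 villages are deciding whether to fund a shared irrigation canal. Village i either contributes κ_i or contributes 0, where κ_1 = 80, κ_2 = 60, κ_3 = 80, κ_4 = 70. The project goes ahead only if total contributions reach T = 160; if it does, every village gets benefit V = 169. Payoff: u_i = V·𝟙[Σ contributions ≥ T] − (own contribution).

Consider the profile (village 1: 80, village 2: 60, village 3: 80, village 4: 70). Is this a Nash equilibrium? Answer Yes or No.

No

Total = 290 ≥ 160: provided.
Village 1 (pledges 80, payoff 89): dropping to 0 → total 210, payoff 169. Profitable deviation.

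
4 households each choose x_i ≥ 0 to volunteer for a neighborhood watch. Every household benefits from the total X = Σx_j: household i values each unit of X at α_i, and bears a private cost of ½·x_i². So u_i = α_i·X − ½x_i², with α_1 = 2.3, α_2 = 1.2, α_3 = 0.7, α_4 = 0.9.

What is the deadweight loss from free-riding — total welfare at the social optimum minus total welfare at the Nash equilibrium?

30.025

Household i's FOC: ∂u_i/∂x_i = α_i − x_i = 0, so x_i* = α_i.
NE contributions = (2.3, 1.2, 0.7, 0.9); X = 5.1.
W^NE = (Σα)·X − ½Σα_i² = 5.1² − ½·8.03 = 21.995.
Planner sets x_i = Σα_j = 5.1 for every i, so X^SO = 4·5.1 = 20.4.
W^SO = (Σα)·X^SO − ½·4·(Σα)² = (4/2)·5.1² = 52.02.
Deadweight loss = W^SO − W^NE = 30.025.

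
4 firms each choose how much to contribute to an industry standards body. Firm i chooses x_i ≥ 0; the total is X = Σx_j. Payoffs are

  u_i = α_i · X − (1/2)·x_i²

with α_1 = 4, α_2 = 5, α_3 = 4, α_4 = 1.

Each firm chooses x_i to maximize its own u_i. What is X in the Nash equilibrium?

Firm i's FOC: ∂u_i/∂x_i = α_i − x_i = 0, so x_i* = α_i.
NE contributions = (4, 5, 4, 1); X = 14.

14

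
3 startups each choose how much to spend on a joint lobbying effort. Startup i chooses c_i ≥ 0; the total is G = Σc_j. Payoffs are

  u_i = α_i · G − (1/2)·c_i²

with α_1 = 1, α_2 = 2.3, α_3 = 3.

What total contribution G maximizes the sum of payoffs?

18.9

Planner FOC: ∂(Σu_j)/∂c_i = (Σα_j) − c_i = 0, so c_i^SO = Σα_j = 6.3 for every i; G^SO = 18.9.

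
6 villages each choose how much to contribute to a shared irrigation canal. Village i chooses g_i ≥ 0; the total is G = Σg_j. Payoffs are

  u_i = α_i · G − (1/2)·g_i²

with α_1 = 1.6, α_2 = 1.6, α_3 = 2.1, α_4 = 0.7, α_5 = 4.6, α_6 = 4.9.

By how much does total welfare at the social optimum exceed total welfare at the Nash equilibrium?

508.095

Village i's FOC: ∂u_i/∂g_i = α_i − g_i = 0, so g_i* = α_i.
NE contributions = (1.6, 1.6, 2.1, 0.7, 4.6, 4.9); G = 15.5.
W^NE = (Σα)·G − ½Σα_i² = 15.5² − ½·55.19 = 212.655.
Planner sets g_i = Σα_j = 15.5 for every i, so G^SO = 6·15.5 = 93.
W^SO = (Σα)·G^SO − ½·6·(Σα)² = (6/2)·15.5² = 720.75.
Deadweight loss = W^SO − W^NE = 508.095.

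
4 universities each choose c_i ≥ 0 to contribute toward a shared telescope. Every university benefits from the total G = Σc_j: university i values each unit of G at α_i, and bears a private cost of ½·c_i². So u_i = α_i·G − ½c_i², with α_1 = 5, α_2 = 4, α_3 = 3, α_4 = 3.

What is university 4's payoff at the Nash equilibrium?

University i's FOC: ∂u_i/∂c_i = α_i − c_i = 0, so c_i* = α_i.
NE contributions = (5, 4, 3, 3); G = 15.
u_4 = α_4·G − ½·(c_4)² = 3·15 − ½·3² = 40.5.

40.5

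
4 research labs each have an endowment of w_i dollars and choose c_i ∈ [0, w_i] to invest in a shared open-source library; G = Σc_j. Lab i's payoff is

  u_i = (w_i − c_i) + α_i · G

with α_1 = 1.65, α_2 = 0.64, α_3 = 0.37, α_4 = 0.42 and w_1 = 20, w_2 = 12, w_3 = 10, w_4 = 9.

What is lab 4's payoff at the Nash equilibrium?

∂u_i/∂c_i = α_i − 1, so lab i contributes w_i if α_i > 1, else 0.
α_i > 1 for i ∈ {1}; NE contributions (20, 0, 0, 0), G = 20.
u_4 = (9 − 0) + 0.42·20 = 17.4.

17.4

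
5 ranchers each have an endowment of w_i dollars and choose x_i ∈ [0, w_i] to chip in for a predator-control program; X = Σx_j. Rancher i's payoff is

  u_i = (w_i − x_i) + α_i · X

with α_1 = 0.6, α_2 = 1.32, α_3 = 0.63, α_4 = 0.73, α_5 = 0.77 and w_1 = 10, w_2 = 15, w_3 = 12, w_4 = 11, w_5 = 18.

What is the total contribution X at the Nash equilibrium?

15

∂u_i/∂x_i = α_i − 1, so rancher i contributes w_i if α_i > 1, else 0.
α_i > 1 for i ∈ {2}; NE contributions (0, 15, 0, 0, 0), X = 15.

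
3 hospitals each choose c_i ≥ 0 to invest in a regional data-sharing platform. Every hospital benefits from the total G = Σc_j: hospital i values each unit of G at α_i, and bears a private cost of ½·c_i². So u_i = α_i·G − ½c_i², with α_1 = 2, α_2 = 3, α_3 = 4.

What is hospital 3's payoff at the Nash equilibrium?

28

Hospital i's FOC: ∂u_i/∂c_i = α_i − c_i = 0, so c_i* = α_i.
NE contributions = (2, 3, 4); G = 9.
u_3 = α_3·G − ½·(c_3)² = 4·9 − ½·4² = 28.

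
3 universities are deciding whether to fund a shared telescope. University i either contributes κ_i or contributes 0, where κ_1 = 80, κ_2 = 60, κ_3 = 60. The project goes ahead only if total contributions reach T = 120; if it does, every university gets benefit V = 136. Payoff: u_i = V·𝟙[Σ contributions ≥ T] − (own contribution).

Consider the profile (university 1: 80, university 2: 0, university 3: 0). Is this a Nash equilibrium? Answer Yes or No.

No

Total = 80 < 120: not provided.
University 1 (pledges 80, payoff -80): dropping to 0 → total 0, payoff 0. Profitable deviation.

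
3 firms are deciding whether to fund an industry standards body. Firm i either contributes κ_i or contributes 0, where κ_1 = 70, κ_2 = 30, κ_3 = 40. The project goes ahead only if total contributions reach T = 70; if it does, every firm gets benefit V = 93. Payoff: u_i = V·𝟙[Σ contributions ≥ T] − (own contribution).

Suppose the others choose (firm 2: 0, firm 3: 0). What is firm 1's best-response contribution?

70

Others' total = 0. Contributing 70 brings total to 70 ≥ 70: gain V − κ_1 = 23.
Best response: 70.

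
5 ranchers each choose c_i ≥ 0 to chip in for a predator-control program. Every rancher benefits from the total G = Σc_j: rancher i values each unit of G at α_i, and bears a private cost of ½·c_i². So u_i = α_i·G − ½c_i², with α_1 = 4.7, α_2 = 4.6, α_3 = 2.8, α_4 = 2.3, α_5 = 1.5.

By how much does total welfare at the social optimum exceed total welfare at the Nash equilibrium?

408.53

Rancher i's FOC: ∂u_i/∂c_i = α_i − c_i = 0, so c_i* = α_i.
NE contributions = (4.7, 4.6, 2.8, 2.3, 1.5); G = 15.9.
W^NE = (Σα)·G − ½Σα_i² = 15.9² − ½·58.63 = 223.495.
Planner sets c_i = Σα_j = 15.9 for every i, so G^SO = 5·15.9 = 79.5.
W^SO = (Σα)·G^SO − ½·5·(Σα)² = (5/2)·15.9² = 632.025.
Deadweight loss = W^SO − W^NE = 408.53.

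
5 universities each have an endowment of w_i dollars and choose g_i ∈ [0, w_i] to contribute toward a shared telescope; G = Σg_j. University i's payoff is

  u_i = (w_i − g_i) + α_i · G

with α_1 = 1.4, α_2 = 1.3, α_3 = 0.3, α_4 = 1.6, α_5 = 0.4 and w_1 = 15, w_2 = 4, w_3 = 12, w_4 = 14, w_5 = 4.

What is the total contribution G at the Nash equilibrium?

33

∂u_i/∂g_i = α_i − 1, so university i contributes w_i if α_i > 1, else 0.
α_i > 1 for i ∈ {1, 2, 4}; NE contributions (15, 4, 0, 14, 0), G = 33.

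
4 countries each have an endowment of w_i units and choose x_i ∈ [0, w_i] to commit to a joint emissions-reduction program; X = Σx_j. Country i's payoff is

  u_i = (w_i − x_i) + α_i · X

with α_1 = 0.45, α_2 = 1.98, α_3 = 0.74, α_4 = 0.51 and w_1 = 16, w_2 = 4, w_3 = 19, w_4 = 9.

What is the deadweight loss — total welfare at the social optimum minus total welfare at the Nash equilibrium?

117.92

∂u_i/∂x_i = α_i − 1, so country i contributes w_i if α_i > 1, else 0.
α_i > 1 for i ∈ {2}; NE contributions (0, 4, 0, 0), X = 4.
W^NE = Σw_i − X^NE + (Σα_i)·X^NE = 48 + 2.68·4 = 58.72.
Planner: ∂(Σu_j)/∂x_i = Σα_j − 1 = 2.68 > 0, so everyone contributes w_i; X^SO = 48, W^SO = 48 + 2.68·48 = 176.64.
Deadweight loss = 117.92.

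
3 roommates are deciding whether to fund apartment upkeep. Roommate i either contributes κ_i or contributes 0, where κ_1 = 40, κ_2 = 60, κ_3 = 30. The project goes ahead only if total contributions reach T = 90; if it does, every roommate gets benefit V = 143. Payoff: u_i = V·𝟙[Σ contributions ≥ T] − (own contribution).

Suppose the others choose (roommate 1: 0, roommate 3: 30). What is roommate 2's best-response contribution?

Others' total = 30. Contributing 60 brings total to 90 ≥ 90: gain V − κ_2 = 83.
Best response: 60.

60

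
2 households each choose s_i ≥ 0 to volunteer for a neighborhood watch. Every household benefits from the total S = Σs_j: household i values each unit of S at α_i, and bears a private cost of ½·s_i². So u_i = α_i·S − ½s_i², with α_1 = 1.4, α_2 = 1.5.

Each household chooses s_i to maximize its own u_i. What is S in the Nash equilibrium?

Household i's FOC: ∂u_i/∂s_i = α_i − s_i = 0, so s_i* = α_i.
NE contributions = (1.4, 1.5); S = 2.9.

2.9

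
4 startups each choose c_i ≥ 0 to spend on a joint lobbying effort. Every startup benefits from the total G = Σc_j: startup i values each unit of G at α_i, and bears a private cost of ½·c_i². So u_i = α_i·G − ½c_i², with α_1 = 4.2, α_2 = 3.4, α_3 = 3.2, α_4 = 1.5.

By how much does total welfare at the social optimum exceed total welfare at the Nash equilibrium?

172.135

Startup i's FOC: ∂u_i/∂c_i = α_i − c_i = 0, so c_i* = α_i.
NE contributions = (4.2, 3.4, 3.2, 1.5); G = 12.3.
W^NE = (Σα)·G − ½Σα_i² = 12.3² − ½·41.69 = 130.445.
Planner sets c_i = Σα_j = 12.3 for every i, so G^SO = 4·12.3 = 49.2.
W^SO = (Σα)·G^SO − ½·4·(Σα)² = (4/2)·12.3² = 302.58.
Deadweight loss = W^SO − W^NE = 172.135.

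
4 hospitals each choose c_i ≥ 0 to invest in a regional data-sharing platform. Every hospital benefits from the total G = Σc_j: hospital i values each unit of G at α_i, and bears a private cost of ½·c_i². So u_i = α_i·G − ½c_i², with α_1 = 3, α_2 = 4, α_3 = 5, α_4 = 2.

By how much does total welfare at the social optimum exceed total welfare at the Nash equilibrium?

Hospital i's FOC: ∂u_i/∂c_i = α_i − c_i = 0, so c_i* = α_i.
NE contributions = (3, 4, 5, 2); G = 14.
W^NE = (Σα)·G − ½Σα_i² = 14² − ½·54 = 169.
Planner sets c_i = Σα_j = 14 for every i, so G^SO = 4·14 = 56.
W^SO = (Σα)·G^SO − ½·4·(Σα)² = (4/2)·14² = 392.
Deadweight loss = W^SO − W^NE = 223.

223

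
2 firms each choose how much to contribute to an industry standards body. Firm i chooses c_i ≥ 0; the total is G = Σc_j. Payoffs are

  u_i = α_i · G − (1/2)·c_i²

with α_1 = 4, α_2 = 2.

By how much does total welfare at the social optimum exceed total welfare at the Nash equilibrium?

10

Firm i's FOC: ∂u_i/∂c_i = α_i − c_i = 0, so c_i* = α_i.
NE contributions = (4, 2); G = 6.
W^NE = (Σα)·G − ½Σα_i² = 6² − ½·20 = 26.
Planner sets c_i = Σα_j = 6 for every i, so G^SO = 2·6 = 12.
W^SO = (Σα)·G^SO − ½·2·(Σα)² = (2/2)·6² = 36.
Deadweight loss = W^SO − W^NE = 10.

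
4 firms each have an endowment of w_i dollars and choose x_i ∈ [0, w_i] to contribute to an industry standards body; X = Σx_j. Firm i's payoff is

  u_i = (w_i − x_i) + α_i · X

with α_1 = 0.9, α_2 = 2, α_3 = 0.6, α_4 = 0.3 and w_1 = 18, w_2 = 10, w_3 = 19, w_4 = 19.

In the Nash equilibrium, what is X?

10

∂u_i/∂x_i = α_i − 1, so firm i contributes w_i if α_i > 1, else 0.
α_i > 1 for i ∈ {2}; NE contributions (0, 10, 0, 0), X = 10.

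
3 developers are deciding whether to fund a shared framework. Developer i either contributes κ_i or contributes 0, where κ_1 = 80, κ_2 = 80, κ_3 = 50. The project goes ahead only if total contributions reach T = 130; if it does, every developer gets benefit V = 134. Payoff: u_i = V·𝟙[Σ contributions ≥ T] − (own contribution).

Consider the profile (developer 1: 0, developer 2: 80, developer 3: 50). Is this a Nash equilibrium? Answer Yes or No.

Total = 130 ≥ 130: provided.
Developer 1 (pledges 0, payoff 134): pledging 80 → total 210, payoff 54. No gain.
Developer 2 (pledges 80, payoff 54): dropping to 0 → total 50, payoff 0. No gain.
Developer 3 (pledges 50, payoff 84): dropping to 0 → total 80, payoff 0. No gain.

Yes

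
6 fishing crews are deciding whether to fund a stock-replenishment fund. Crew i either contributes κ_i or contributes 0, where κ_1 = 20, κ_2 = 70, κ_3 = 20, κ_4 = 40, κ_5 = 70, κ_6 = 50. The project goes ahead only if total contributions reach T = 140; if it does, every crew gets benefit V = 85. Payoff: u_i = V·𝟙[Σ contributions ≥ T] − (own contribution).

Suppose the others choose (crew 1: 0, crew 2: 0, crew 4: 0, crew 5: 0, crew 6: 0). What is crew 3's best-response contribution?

0

Others' total = 0. Even contributing 20 gives 20 < 140: no benefit either way.
Best response: 0.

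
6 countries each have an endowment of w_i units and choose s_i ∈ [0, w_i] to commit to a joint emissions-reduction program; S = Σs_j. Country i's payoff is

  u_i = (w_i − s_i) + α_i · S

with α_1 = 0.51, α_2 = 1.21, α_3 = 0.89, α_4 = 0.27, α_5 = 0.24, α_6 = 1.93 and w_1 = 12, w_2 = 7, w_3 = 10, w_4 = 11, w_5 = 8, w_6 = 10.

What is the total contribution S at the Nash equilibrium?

17

∂u_i/∂s_i = α_i − 1, so country i contributes w_i if α_i > 1, else 0.
α_i > 1 for i ∈ {2, 6}; NE contributions (0, 7, 0, 0, 0, 10), S = 17.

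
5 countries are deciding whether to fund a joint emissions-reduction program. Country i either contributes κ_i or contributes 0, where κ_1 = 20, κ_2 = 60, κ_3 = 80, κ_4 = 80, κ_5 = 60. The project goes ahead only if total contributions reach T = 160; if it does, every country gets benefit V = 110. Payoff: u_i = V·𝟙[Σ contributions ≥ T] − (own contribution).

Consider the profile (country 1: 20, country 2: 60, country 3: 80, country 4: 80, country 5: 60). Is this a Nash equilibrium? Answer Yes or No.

Total = 300 ≥ 160: provided.
Country 1 (pledges 20, payoff 90): dropping to 0 → total 280, payoff 110. Profitable deviation.

No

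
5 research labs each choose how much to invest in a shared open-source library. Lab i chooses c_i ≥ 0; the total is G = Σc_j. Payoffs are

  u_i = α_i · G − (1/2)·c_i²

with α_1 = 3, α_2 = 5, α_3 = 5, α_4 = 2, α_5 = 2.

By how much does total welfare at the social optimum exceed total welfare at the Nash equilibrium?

467

Lab i's FOC: ∂u_i/∂c_i = α_i − c_i = 0, so c_i* = α_i.
NE contributions = (3, 5, 5, 2, 2); G = 17.
W^NE = (Σα)·G − ½Σα_i² = 17² − ½·67 = 255.5.
Planner sets c_i = Σα_j = 17 for every i, so G^SO = 5·17 = 85.
W^SO = (Σα)·G^SO − ½·5·(Σα)² = (5/2)·17² = 722.5.
Deadweight loss = W^SO − W^NE = 467.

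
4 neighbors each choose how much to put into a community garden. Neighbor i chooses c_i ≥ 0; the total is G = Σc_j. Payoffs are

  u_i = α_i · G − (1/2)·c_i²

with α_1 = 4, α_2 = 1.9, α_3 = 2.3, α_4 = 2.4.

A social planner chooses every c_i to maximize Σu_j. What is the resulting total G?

42.4

Planner FOC: ∂(Σu_j)/∂c_i = (Σα_j) − c_i = 0, so c_i^SO = Σα_j = 10.6 for every i; G^SO = 42.4.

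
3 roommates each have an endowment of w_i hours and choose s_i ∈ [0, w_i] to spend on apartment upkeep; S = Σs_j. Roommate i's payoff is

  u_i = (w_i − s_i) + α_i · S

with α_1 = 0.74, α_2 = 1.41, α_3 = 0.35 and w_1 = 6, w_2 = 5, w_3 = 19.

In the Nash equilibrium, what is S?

5

∂u_i/∂s_i = α_i − 1, so roommate i contributes w_i if α_i > 1, else 0.
α_i > 1 for i ∈ {2}; NE contributions (0, 5, 0), S = 5.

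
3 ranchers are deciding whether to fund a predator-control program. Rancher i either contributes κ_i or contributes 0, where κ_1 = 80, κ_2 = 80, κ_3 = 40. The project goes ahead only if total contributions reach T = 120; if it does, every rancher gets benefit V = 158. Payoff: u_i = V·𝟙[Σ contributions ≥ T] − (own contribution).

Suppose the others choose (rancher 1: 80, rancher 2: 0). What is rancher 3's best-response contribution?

40

Others' total = 80. Contributing 40 brings total to 120 ≥ 120: gain V − κ_3 = 118.
Best response: 40.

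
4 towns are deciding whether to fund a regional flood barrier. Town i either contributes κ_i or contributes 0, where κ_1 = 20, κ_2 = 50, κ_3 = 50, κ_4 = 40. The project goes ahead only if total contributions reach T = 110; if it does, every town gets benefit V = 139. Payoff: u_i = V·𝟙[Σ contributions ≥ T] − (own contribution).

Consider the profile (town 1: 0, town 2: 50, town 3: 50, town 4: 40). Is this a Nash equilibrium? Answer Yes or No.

Yes

Total = 140 ≥ 110: provided.
Town 1 (pledges 0, payoff 139): pledging 20 → total 160, payoff 119. No gain.
Town 2 (pledges 50, payoff 89): dropping to 0 → total 90, payoff 0. No gain.
Town 3 (pledges 50, payoff 89): dropping to 0 → total 90, payoff 0. No gain.
Town 4 (pledges 40, payoff 99): dropping to 0 → total 100, payoff 0. No gain.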